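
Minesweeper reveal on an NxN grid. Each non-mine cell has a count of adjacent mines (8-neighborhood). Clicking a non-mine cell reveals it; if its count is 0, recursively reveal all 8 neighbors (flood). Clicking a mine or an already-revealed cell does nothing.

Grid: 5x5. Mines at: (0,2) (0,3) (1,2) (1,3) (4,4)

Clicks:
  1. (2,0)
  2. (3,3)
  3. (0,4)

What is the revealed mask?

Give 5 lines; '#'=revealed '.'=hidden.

Answer: ##..#
##...
####.
####.
####.

Derivation:
Click 1 (2,0) count=0: revealed 16 new [(0,0) (0,1) (1,0) (1,1) (2,0) (2,1) (2,2) (2,3) (3,0) (3,1) (3,2) (3,3) (4,0) (4,1) (4,2) (4,3)] -> total=16
Click 2 (3,3) count=1: revealed 0 new [(none)] -> total=16
Click 3 (0,4) count=2: revealed 1 new [(0,4)] -> total=17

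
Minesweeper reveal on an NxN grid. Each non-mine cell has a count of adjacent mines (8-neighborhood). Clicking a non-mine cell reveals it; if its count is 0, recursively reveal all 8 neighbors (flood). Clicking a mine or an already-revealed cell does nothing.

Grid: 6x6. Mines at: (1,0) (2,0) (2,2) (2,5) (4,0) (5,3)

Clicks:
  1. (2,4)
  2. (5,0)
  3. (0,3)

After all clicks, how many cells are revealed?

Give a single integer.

Answer: 12

Derivation:
Click 1 (2,4) count=1: revealed 1 new [(2,4)] -> total=1
Click 2 (5,0) count=1: revealed 1 new [(5,0)] -> total=2
Click 3 (0,3) count=0: revealed 10 new [(0,1) (0,2) (0,3) (0,4) (0,5) (1,1) (1,2) (1,3) (1,4) (1,5)] -> total=12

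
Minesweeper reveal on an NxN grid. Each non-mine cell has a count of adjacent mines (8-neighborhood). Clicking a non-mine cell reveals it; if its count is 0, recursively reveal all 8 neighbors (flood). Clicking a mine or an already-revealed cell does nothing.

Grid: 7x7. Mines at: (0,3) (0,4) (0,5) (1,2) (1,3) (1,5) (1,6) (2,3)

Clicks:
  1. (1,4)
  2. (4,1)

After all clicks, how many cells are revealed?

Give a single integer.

Click 1 (1,4) count=6: revealed 1 new [(1,4)] -> total=1
Click 2 (4,1) count=0: revealed 38 new [(0,0) (0,1) (1,0) (1,1) (2,0) (2,1) (2,2) (2,4) (2,5) (2,6) (3,0) (3,1) (3,2) (3,3) (3,4) (3,5) (3,6) (4,0) (4,1) (4,2) (4,3) (4,4) (4,5) (4,6) (5,0) (5,1) (5,2) (5,3) (5,4) (5,5) (5,6) (6,0) (6,1) (6,2) (6,3) (6,4) (6,5) (6,6)] -> total=39

Answer: 39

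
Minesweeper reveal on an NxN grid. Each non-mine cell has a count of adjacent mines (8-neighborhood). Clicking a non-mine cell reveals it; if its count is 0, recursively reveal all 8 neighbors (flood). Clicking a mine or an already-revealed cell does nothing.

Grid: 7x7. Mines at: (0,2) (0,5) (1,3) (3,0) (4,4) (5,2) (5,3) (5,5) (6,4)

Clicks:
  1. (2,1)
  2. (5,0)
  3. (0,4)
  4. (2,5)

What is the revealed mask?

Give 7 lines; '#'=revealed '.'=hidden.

Answer: ....#..
....###
.#..###
....###
##...##
##.....
##.....

Derivation:
Click 1 (2,1) count=1: revealed 1 new [(2,1)] -> total=1
Click 2 (5,0) count=0: revealed 6 new [(4,0) (4,1) (5,0) (5,1) (6,0) (6,1)] -> total=7
Click 3 (0,4) count=2: revealed 1 new [(0,4)] -> total=8
Click 4 (2,5) count=0: revealed 11 new [(1,4) (1,5) (1,6) (2,4) (2,5) (2,6) (3,4) (3,5) (3,6) (4,5) (4,6)] -> total=19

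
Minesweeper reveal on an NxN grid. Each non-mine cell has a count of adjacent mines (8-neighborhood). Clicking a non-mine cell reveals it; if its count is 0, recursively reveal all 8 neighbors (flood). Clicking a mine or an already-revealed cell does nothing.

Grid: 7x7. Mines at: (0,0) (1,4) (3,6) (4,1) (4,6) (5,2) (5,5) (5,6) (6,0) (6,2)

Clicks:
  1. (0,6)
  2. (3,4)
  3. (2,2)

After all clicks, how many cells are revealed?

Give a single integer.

Click 1 (0,6) count=0: revealed 6 new [(0,5) (0,6) (1,5) (1,6) (2,5) (2,6)] -> total=6
Click 2 (3,4) count=0: revealed 22 new [(0,1) (0,2) (0,3) (1,0) (1,1) (1,2) (1,3) (2,0) (2,1) (2,2) (2,3) (2,4) (3,0) (3,1) (3,2) (3,3) (3,4) (3,5) (4,2) (4,3) (4,4) (4,5)] -> total=28
Click 3 (2,2) count=0: revealed 0 new [(none)] -> total=28

Answer: 28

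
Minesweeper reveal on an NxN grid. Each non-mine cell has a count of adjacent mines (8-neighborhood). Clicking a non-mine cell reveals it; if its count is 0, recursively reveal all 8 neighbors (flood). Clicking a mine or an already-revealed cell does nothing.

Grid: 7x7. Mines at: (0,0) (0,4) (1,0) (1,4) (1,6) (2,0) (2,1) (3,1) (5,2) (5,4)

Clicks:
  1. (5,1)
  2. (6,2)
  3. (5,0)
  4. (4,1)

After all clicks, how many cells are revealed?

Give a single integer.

Click 1 (5,1) count=1: revealed 1 new [(5,1)] -> total=1
Click 2 (6,2) count=1: revealed 1 new [(6,2)] -> total=2
Click 3 (5,0) count=0: revealed 5 new [(4,0) (4,1) (5,0) (6,0) (6,1)] -> total=7
Click 4 (4,1) count=2: revealed 0 new [(none)] -> total=7

Answer: 7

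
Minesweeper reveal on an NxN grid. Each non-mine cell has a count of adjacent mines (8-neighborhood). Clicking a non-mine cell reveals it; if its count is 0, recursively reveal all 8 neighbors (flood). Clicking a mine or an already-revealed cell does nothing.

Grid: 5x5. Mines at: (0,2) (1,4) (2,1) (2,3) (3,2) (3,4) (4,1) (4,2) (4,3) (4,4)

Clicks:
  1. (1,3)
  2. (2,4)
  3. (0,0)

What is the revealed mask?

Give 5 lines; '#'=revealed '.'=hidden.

Click 1 (1,3) count=3: revealed 1 new [(1,3)] -> total=1
Click 2 (2,4) count=3: revealed 1 new [(2,4)] -> total=2
Click 3 (0,0) count=0: revealed 4 new [(0,0) (0,1) (1,0) (1,1)] -> total=6

Answer: ##...
##.#.
....#
.....
.....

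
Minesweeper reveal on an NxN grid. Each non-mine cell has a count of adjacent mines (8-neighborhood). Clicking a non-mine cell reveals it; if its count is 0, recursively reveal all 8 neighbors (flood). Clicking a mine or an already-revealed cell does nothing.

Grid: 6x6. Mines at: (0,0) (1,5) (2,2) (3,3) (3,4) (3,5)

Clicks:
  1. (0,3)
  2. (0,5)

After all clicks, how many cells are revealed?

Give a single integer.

Click 1 (0,3) count=0: revealed 8 new [(0,1) (0,2) (0,3) (0,4) (1,1) (1,2) (1,3) (1,4)] -> total=8
Click 2 (0,5) count=1: revealed 1 new [(0,5)] -> total=9

Answer: 9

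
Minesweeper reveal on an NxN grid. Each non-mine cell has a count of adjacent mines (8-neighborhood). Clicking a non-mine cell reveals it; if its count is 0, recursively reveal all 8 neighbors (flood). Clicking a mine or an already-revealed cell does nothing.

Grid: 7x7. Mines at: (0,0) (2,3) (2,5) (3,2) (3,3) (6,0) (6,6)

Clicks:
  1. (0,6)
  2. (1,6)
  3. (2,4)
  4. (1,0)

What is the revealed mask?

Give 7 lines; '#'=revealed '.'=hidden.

Click 1 (0,6) count=0: revealed 12 new [(0,1) (0,2) (0,3) (0,4) (0,5) (0,6) (1,1) (1,2) (1,3) (1,4) (1,5) (1,6)] -> total=12
Click 2 (1,6) count=1: revealed 0 new [(none)] -> total=12
Click 3 (2,4) count=3: revealed 1 new [(2,4)] -> total=13
Click 4 (1,0) count=1: revealed 1 new [(1,0)] -> total=14

Answer: .######
#######
....#..
.......
.......
.......
.......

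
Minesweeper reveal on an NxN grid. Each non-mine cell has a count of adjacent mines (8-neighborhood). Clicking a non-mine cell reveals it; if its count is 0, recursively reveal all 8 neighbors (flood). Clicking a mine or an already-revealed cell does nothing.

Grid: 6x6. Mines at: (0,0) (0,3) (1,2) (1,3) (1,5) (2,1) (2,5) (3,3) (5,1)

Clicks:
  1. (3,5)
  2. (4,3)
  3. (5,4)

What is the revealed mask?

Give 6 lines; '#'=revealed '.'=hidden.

Click 1 (3,5) count=1: revealed 1 new [(3,5)] -> total=1
Click 2 (4,3) count=1: revealed 1 new [(4,3)] -> total=2
Click 3 (5,4) count=0: revealed 8 new [(3,4) (4,2) (4,4) (4,5) (5,2) (5,3) (5,4) (5,5)] -> total=10

Answer: ......
......
......
....##
..####
..####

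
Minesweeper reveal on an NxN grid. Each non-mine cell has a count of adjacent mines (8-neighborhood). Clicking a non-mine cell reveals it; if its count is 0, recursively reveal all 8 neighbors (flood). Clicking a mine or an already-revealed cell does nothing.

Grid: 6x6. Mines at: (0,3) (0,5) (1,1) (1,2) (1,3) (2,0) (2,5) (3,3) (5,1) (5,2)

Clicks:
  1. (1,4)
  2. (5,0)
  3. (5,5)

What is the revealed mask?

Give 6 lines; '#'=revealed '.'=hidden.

Answer: ......
....#.
......
....##
...###
#..###

Derivation:
Click 1 (1,4) count=4: revealed 1 new [(1,4)] -> total=1
Click 2 (5,0) count=1: revealed 1 new [(5,0)] -> total=2
Click 3 (5,5) count=0: revealed 8 new [(3,4) (3,5) (4,3) (4,4) (4,5) (5,3) (5,4) (5,5)] -> total=10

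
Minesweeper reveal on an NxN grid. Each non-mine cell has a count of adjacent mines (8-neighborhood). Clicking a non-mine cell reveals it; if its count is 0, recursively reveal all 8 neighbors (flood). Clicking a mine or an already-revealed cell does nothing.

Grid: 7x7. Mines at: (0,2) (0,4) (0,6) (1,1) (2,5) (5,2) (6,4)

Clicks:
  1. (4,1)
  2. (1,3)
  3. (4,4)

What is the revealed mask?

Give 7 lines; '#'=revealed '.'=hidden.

Answer: .......
..###..
#####..
#######
#######
##.####
##...##

Derivation:
Click 1 (4,1) count=1: revealed 1 new [(4,1)] -> total=1
Click 2 (1,3) count=2: revealed 1 new [(1,3)] -> total=2
Click 3 (4,4) count=0: revealed 30 new [(1,2) (1,4) (2,0) (2,1) (2,2) (2,3) (2,4) (3,0) (3,1) (3,2) (3,3) (3,4) (3,5) (3,6) (4,0) (4,2) (4,3) (4,4) (4,5) (4,6) (5,0) (5,1) (5,3) (5,4) (5,5) (5,6) (6,0) (6,1) (6,5) (6,6)] -> total=32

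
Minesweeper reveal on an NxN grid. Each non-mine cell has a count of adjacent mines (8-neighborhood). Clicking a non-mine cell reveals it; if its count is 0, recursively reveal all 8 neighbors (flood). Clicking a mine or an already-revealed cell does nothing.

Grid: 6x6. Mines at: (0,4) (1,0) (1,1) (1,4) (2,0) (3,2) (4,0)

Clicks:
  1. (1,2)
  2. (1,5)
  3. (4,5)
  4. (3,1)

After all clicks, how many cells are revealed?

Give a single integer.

Click 1 (1,2) count=1: revealed 1 new [(1,2)] -> total=1
Click 2 (1,5) count=2: revealed 1 new [(1,5)] -> total=2
Click 3 (4,5) count=0: revealed 16 new [(2,3) (2,4) (2,5) (3,3) (3,4) (3,5) (4,1) (4,2) (4,3) (4,4) (4,5) (5,1) (5,2) (5,3) (5,4) (5,5)] -> total=18
Click 4 (3,1) count=3: revealed 1 new [(3,1)] -> total=19

Answer: 19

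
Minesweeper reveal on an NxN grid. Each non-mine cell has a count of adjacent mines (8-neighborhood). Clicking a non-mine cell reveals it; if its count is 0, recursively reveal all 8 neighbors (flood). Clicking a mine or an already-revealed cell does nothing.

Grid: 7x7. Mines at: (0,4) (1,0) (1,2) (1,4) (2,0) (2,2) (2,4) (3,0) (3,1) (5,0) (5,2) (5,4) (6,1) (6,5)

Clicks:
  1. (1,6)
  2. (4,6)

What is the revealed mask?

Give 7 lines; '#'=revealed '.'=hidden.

Answer: .....##
.....##
.....##
.....##
.....##
.....##
.......

Derivation:
Click 1 (1,6) count=0: revealed 12 new [(0,5) (0,6) (1,5) (1,6) (2,5) (2,6) (3,5) (3,6) (4,5) (4,6) (5,5) (5,6)] -> total=12
Click 2 (4,6) count=0: revealed 0 new [(none)] -> total=12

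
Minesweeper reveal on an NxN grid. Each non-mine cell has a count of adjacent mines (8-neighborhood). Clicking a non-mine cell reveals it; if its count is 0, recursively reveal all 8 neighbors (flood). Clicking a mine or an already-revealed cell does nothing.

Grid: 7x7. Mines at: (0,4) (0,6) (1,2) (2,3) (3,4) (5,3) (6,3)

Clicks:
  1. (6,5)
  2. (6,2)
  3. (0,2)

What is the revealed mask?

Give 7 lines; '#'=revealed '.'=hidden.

Click 1 (6,5) count=0: revealed 15 new [(1,5) (1,6) (2,5) (2,6) (3,5) (3,6) (4,4) (4,5) (4,6) (5,4) (5,5) (5,6) (6,4) (6,5) (6,6)] -> total=15
Click 2 (6,2) count=2: revealed 1 new [(6,2)] -> total=16
Click 3 (0,2) count=1: revealed 1 new [(0,2)] -> total=17

Answer: ..#....
.....##
.....##
.....##
....###
....###
..#.###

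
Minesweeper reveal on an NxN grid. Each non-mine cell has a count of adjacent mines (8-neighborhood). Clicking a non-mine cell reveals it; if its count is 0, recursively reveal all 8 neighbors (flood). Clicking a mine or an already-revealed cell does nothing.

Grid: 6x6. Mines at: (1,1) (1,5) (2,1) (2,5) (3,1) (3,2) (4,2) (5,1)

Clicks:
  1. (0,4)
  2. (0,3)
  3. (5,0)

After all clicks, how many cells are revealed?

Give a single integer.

Answer: 10

Derivation:
Click 1 (0,4) count=1: revealed 1 new [(0,4)] -> total=1
Click 2 (0,3) count=0: revealed 8 new [(0,2) (0,3) (1,2) (1,3) (1,4) (2,2) (2,3) (2,4)] -> total=9
Click 3 (5,0) count=1: revealed 1 new [(5,0)] -> total=10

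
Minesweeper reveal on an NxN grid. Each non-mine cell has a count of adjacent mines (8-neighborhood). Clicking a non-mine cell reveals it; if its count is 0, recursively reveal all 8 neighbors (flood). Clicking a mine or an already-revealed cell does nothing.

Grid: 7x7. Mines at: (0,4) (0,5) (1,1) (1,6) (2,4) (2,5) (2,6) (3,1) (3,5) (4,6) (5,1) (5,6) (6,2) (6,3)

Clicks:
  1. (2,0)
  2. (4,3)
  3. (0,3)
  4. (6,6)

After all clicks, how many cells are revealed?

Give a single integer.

Click 1 (2,0) count=2: revealed 1 new [(2,0)] -> total=1
Click 2 (4,3) count=0: revealed 9 new [(3,2) (3,3) (3,4) (4,2) (4,3) (4,4) (5,2) (5,3) (5,4)] -> total=10
Click 3 (0,3) count=1: revealed 1 new [(0,3)] -> total=11
Click 4 (6,6) count=1: revealed 1 new [(6,6)] -> total=12

Answer: 12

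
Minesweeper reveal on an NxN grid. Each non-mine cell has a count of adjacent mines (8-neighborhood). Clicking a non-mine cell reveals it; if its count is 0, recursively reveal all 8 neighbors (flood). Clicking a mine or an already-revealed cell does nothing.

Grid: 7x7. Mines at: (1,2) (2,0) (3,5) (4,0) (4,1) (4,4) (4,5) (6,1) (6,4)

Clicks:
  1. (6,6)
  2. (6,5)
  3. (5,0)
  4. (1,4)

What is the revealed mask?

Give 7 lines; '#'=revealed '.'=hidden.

Answer: ...####
...####
...####
.......
.......
#....##
.....##

Derivation:
Click 1 (6,6) count=0: revealed 4 new [(5,5) (5,6) (6,5) (6,6)] -> total=4
Click 2 (6,5) count=1: revealed 0 new [(none)] -> total=4
Click 3 (5,0) count=3: revealed 1 new [(5,0)] -> total=5
Click 4 (1,4) count=0: revealed 12 new [(0,3) (0,4) (0,5) (0,6) (1,3) (1,4) (1,5) (1,6) (2,3) (2,4) (2,5) (2,6)] -> total=17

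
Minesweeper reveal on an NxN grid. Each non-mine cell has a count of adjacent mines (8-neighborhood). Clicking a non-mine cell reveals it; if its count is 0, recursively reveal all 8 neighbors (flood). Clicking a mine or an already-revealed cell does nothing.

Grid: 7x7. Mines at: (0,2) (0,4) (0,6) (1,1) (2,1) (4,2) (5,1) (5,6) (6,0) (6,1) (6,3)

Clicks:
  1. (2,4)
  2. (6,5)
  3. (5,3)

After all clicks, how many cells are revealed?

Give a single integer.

Answer: 23

Derivation:
Click 1 (2,4) count=0: revealed 22 new [(1,2) (1,3) (1,4) (1,5) (1,6) (2,2) (2,3) (2,4) (2,5) (2,6) (3,2) (3,3) (3,4) (3,5) (3,6) (4,3) (4,4) (4,5) (4,6) (5,3) (5,4) (5,5)] -> total=22
Click 2 (6,5) count=1: revealed 1 new [(6,5)] -> total=23
Click 3 (5,3) count=2: revealed 0 new [(none)] -> total=23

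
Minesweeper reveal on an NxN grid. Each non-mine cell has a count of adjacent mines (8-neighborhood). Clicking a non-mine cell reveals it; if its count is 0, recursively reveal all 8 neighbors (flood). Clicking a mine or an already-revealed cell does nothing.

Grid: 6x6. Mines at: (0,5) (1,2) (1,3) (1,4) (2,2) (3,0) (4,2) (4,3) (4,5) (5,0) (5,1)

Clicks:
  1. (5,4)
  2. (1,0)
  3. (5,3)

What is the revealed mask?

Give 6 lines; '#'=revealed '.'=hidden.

Click 1 (5,4) count=2: revealed 1 new [(5,4)] -> total=1
Click 2 (1,0) count=0: revealed 6 new [(0,0) (0,1) (1,0) (1,1) (2,0) (2,1)] -> total=7
Click 3 (5,3) count=2: revealed 1 new [(5,3)] -> total=8

Answer: ##....
##....
##....
......
......
...##.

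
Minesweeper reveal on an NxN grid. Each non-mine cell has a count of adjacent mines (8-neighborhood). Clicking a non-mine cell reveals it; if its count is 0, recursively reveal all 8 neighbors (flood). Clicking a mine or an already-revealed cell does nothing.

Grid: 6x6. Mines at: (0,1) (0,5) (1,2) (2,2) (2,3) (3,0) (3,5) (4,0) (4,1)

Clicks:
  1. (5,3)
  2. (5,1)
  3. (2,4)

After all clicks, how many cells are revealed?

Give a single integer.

Click 1 (5,3) count=0: revealed 11 new [(3,2) (3,3) (3,4) (4,2) (4,3) (4,4) (4,5) (5,2) (5,3) (5,4) (5,5)] -> total=11
Click 2 (5,1) count=2: revealed 1 new [(5,1)] -> total=12
Click 3 (2,4) count=2: revealed 1 new [(2,4)] -> total=13

Answer: 13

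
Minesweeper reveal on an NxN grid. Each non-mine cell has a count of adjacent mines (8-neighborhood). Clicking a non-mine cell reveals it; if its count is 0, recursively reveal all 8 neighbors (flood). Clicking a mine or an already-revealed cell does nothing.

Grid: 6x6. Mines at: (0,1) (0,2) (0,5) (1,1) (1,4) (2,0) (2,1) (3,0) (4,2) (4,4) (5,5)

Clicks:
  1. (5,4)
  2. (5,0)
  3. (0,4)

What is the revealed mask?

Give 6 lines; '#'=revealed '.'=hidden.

Click 1 (5,4) count=2: revealed 1 new [(5,4)] -> total=1
Click 2 (5,0) count=0: revealed 4 new [(4,0) (4,1) (5,0) (5,1)] -> total=5
Click 3 (0,4) count=2: revealed 1 new [(0,4)] -> total=6

Answer: ....#.
......
......
......
##....
##..#.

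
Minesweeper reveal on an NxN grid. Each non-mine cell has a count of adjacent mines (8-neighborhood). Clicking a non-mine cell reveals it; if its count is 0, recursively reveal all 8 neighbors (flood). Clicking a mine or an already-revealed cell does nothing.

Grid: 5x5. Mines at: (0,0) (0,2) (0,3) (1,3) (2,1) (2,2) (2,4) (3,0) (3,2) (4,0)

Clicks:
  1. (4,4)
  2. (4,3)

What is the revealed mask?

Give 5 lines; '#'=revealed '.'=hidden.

Answer: .....
.....
.....
...##
...##

Derivation:
Click 1 (4,4) count=0: revealed 4 new [(3,3) (3,4) (4,3) (4,4)] -> total=4
Click 2 (4,3) count=1: revealed 0 new [(none)] -> total=4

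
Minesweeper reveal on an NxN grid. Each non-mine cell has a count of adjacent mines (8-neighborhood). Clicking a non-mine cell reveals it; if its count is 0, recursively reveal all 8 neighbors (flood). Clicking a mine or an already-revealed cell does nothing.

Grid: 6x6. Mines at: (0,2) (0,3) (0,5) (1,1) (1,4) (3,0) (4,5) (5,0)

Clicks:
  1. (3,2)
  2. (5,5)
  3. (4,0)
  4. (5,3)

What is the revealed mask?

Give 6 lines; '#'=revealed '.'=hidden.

Answer: ......
......
.####.
.####.
#####.
.#####

Derivation:
Click 1 (3,2) count=0: revealed 16 new [(2,1) (2,2) (2,3) (2,4) (3,1) (3,2) (3,3) (3,4) (4,1) (4,2) (4,3) (4,4) (5,1) (5,2) (5,3) (5,4)] -> total=16
Click 2 (5,5) count=1: revealed 1 new [(5,5)] -> total=17
Click 3 (4,0) count=2: revealed 1 new [(4,0)] -> total=18
Click 4 (5,3) count=0: revealed 0 new [(none)] -> total=18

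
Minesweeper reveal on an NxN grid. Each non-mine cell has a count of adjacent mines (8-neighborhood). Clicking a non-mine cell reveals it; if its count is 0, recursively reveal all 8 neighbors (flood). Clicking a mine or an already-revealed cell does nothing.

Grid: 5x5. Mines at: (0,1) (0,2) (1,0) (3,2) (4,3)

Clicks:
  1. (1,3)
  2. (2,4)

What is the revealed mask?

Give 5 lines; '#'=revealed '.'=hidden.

Answer: ...##
...##
...##
...##
.....

Derivation:
Click 1 (1,3) count=1: revealed 1 new [(1,3)] -> total=1
Click 2 (2,4) count=0: revealed 7 new [(0,3) (0,4) (1,4) (2,3) (2,4) (3,3) (3,4)] -> total=8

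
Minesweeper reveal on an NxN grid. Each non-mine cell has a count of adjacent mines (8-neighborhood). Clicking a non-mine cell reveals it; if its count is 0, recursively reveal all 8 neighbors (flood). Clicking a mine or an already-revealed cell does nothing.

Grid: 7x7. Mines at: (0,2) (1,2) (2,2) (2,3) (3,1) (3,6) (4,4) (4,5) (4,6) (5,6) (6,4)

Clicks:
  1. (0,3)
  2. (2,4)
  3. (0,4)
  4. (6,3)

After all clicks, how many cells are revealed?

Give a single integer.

Answer: 12

Derivation:
Click 1 (0,3) count=2: revealed 1 new [(0,3)] -> total=1
Click 2 (2,4) count=1: revealed 1 new [(2,4)] -> total=2
Click 3 (0,4) count=0: revealed 9 new [(0,4) (0,5) (0,6) (1,3) (1,4) (1,5) (1,6) (2,5) (2,6)] -> total=11
Click 4 (6,3) count=1: revealed 1 new [(6,3)] -> total=12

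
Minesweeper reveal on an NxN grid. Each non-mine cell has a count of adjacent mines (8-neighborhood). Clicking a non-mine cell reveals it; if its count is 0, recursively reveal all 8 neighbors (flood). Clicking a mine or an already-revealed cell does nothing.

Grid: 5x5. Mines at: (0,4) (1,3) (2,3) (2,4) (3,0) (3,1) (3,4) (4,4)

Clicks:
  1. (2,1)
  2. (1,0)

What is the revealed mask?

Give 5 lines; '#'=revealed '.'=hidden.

Answer: ###..
###..
###..
.....
.....

Derivation:
Click 1 (2,1) count=2: revealed 1 new [(2,1)] -> total=1
Click 2 (1,0) count=0: revealed 8 new [(0,0) (0,1) (0,2) (1,0) (1,1) (1,2) (2,0) (2,2)] -> total=9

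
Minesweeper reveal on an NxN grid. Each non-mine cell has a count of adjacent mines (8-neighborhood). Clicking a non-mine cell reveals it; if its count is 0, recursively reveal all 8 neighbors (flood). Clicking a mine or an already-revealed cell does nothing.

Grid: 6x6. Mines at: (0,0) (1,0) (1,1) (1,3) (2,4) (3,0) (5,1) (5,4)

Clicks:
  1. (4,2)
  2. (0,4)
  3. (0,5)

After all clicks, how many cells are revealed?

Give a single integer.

Answer: 5

Derivation:
Click 1 (4,2) count=1: revealed 1 new [(4,2)] -> total=1
Click 2 (0,4) count=1: revealed 1 new [(0,4)] -> total=2
Click 3 (0,5) count=0: revealed 3 new [(0,5) (1,4) (1,5)] -> total=5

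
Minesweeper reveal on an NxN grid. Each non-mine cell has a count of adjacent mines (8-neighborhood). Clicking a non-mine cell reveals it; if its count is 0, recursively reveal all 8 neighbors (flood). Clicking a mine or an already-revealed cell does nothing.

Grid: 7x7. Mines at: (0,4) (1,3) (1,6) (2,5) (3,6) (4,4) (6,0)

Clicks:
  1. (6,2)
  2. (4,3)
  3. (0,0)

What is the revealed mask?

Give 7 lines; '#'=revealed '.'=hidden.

Click 1 (6,2) count=0: revealed 33 new [(0,0) (0,1) (0,2) (1,0) (1,1) (1,2) (2,0) (2,1) (2,2) (2,3) (3,0) (3,1) (3,2) (3,3) (4,0) (4,1) (4,2) (4,3) (4,5) (4,6) (5,0) (5,1) (5,2) (5,3) (5,4) (5,5) (5,6) (6,1) (6,2) (6,3) (6,4) (6,5) (6,6)] -> total=33
Click 2 (4,3) count=1: revealed 0 new [(none)] -> total=33
Click 3 (0,0) count=0: revealed 0 new [(none)] -> total=33

Answer: ###....
###....
####...
####...
####.##
#######
.######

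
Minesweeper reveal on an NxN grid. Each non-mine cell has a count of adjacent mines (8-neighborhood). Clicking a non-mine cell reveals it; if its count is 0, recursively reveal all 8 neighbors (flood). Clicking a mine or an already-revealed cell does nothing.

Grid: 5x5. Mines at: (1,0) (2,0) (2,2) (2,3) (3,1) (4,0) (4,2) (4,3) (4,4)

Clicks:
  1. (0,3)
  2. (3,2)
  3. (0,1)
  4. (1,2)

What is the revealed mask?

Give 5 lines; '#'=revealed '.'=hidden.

Click 1 (0,3) count=0: revealed 8 new [(0,1) (0,2) (0,3) (0,4) (1,1) (1,2) (1,3) (1,4)] -> total=8
Click 2 (3,2) count=5: revealed 1 new [(3,2)] -> total=9
Click 3 (0,1) count=1: revealed 0 new [(none)] -> total=9
Click 4 (1,2) count=2: revealed 0 new [(none)] -> total=9

Answer: .####
.####
.....
..#..
.....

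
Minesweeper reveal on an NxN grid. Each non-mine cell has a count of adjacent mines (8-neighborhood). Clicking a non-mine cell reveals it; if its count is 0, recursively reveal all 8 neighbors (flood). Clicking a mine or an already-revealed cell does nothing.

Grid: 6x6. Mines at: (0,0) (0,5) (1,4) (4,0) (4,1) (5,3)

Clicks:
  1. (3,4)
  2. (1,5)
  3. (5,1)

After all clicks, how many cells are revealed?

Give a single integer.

Click 1 (3,4) count=0: revealed 25 new [(0,1) (0,2) (0,3) (1,0) (1,1) (1,2) (1,3) (2,0) (2,1) (2,2) (2,3) (2,4) (2,5) (3,0) (3,1) (3,2) (3,3) (3,4) (3,5) (4,2) (4,3) (4,4) (4,5) (5,4) (5,5)] -> total=25
Click 2 (1,5) count=2: revealed 1 new [(1,5)] -> total=26
Click 3 (5,1) count=2: revealed 1 new [(5,1)] -> total=27

Answer: 27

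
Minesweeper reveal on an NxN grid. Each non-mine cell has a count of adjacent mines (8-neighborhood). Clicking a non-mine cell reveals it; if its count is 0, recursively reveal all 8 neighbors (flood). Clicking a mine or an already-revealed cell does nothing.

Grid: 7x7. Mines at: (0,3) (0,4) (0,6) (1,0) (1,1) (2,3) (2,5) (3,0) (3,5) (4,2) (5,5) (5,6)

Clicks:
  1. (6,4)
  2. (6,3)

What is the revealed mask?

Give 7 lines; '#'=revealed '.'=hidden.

Click 1 (6,4) count=1: revealed 1 new [(6,4)] -> total=1
Click 2 (6,3) count=0: revealed 11 new [(4,0) (4,1) (5,0) (5,1) (5,2) (5,3) (5,4) (6,0) (6,1) (6,2) (6,3)] -> total=12

Answer: .......
.......
.......
.......
##.....
#####..
#####..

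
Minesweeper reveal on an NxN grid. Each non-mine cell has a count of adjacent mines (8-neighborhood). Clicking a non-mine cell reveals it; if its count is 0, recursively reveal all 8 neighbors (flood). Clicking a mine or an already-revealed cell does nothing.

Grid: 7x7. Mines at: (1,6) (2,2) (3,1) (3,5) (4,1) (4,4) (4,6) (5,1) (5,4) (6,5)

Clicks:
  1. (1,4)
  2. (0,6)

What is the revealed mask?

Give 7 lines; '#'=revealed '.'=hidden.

Click 1 (1,4) count=0: revealed 17 new [(0,0) (0,1) (0,2) (0,3) (0,4) (0,5) (1,0) (1,1) (1,2) (1,3) (1,4) (1,5) (2,0) (2,1) (2,3) (2,4) (2,5)] -> total=17
Click 2 (0,6) count=1: revealed 1 new [(0,6)] -> total=18

Answer: #######
######.
##.###.
.......
.......
.......
.......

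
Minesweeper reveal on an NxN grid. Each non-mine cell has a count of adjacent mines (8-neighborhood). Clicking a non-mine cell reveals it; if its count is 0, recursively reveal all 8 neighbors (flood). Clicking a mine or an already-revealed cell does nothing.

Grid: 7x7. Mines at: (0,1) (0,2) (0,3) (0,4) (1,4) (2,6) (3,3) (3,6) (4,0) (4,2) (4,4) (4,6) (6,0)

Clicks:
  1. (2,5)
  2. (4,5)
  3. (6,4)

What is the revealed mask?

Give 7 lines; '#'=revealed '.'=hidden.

Click 1 (2,5) count=3: revealed 1 new [(2,5)] -> total=1
Click 2 (4,5) count=3: revealed 1 new [(4,5)] -> total=2
Click 3 (6,4) count=0: revealed 12 new [(5,1) (5,2) (5,3) (5,4) (5,5) (5,6) (6,1) (6,2) (6,3) (6,4) (6,5) (6,6)] -> total=14

Answer: .......
.......
.....#.
.......
.....#.
.######
.######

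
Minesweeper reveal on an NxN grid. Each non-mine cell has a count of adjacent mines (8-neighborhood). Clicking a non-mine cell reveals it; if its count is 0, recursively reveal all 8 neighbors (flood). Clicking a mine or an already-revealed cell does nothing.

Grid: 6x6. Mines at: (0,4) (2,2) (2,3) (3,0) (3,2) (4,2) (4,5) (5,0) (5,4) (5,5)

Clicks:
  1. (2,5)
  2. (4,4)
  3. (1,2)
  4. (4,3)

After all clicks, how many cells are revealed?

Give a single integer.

Click 1 (2,5) count=0: revealed 6 new [(1,4) (1,5) (2,4) (2,5) (3,4) (3,5)] -> total=6
Click 2 (4,4) count=3: revealed 1 new [(4,4)] -> total=7
Click 3 (1,2) count=2: revealed 1 new [(1,2)] -> total=8
Click 4 (4,3) count=3: revealed 1 new [(4,3)] -> total=9

Answer: 9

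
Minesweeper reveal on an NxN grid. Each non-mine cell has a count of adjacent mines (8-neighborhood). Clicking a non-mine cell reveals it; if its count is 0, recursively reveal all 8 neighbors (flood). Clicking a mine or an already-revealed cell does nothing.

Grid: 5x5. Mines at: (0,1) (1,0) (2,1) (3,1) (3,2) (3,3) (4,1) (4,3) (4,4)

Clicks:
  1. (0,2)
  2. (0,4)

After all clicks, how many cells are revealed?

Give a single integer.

Click 1 (0,2) count=1: revealed 1 new [(0,2)] -> total=1
Click 2 (0,4) count=0: revealed 8 new [(0,3) (0,4) (1,2) (1,3) (1,4) (2,2) (2,3) (2,4)] -> total=9

Answer: 9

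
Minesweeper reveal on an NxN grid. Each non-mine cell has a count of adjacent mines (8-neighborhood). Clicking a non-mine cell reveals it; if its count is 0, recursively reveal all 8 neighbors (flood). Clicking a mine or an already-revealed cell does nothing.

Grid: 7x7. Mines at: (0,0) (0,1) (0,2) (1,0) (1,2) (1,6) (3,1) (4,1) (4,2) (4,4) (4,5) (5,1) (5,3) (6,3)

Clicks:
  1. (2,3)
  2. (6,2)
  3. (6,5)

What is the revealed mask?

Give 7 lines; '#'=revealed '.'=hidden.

Click 1 (2,3) count=1: revealed 1 new [(2,3)] -> total=1
Click 2 (6,2) count=3: revealed 1 new [(6,2)] -> total=2
Click 3 (6,5) count=0: revealed 6 new [(5,4) (5,5) (5,6) (6,4) (6,5) (6,6)] -> total=8

Answer: .......
.......
...#...
.......
.......
....###
..#.###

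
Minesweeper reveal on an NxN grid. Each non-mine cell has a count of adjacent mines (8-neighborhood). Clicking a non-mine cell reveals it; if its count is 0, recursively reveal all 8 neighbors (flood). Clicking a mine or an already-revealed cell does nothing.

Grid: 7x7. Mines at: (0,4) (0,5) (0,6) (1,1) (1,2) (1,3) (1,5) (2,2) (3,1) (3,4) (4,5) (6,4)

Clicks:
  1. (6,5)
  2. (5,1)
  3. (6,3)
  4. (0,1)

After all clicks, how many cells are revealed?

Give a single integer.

Click 1 (6,5) count=1: revealed 1 new [(6,5)] -> total=1
Click 2 (5,1) count=0: revealed 12 new [(4,0) (4,1) (4,2) (4,3) (5,0) (5,1) (5,2) (5,3) (6,0) (6,1) (6,2) (6,3)] -> total=13
Click 3 (6,3) count=1: revealed 0 new [(none)] -> total=13
Click 4 (0,1) count=2: revealed 1 new [(0,1)] -> total=14

Answer: 14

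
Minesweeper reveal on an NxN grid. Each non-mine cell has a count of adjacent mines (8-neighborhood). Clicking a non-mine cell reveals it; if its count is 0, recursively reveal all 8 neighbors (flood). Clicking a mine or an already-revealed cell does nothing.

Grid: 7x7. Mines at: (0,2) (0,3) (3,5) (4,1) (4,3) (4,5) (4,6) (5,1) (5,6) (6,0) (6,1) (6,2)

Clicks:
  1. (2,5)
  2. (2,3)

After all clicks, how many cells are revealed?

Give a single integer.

Click 1 (2,5) count=1: revealed 1 new [(2,5)] -> total=1
Click 2 (2,3) count=0: revealed 17 new [(0,0) (0,1) (1,0) (1,1) (1,2) (1,3) (1,4) (2,0) (2,1) (2,2) (2,3) (2,4) (3,0) (3,1) (3,2) (3,3) (3,4)] -> total=18

Answer: 18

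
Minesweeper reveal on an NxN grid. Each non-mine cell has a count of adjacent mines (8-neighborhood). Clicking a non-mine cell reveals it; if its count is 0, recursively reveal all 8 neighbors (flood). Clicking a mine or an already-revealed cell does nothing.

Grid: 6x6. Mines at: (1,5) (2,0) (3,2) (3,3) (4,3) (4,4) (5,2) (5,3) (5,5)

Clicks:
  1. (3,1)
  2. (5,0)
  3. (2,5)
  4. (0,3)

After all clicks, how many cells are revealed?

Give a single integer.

Answer: 21

Derivation:
Click 1 (3,1) count=2: revealed 1 new [(3,1)] -> total=1
Click 2 (5,0) count=0: revealed 5 new [(3,0) (4,0) (4,1) (5,0) (5,1)] -> total=6
Click 3 (2,5) count=1: revealed 1 new [(2,5)] -> total=7
Click 4 (0,3) count=0: revealed 14 new [(0,0) (0,1) (0,2) (0,3) (0,4) (1,0) (1,1) (1,2) (1,3) (1,4) (2,1) (2,2) (2,3) (2,4)] -> total=21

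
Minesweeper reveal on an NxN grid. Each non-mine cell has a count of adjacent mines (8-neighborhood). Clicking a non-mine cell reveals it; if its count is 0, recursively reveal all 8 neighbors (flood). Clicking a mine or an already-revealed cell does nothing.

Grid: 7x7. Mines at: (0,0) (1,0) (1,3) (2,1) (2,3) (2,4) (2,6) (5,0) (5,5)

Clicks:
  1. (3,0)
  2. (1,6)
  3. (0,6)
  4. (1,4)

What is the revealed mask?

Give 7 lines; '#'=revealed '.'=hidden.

Answer: ....###
....###
.......
#......
.......
.......
.......

Derivation:
Click 1 (3,0) count=1: revealed 1 new [(3,0)] -> total=1
Click 2 (1,6) count=1: revealed 1 new [(1,6)] -> total=2
Click 3 (0,6) count=0: revealed 5 new [(0,4) (0,5) (0,6) (1,4) (1,5)] -> total=7
Click 4 (1,4) count=3: revealed 0 new [(none)] -> total=7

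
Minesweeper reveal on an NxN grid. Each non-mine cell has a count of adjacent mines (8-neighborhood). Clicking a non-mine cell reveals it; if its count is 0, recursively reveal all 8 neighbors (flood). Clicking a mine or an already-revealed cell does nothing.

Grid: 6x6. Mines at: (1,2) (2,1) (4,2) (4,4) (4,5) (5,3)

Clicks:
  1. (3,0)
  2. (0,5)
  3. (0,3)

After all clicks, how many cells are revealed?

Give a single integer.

Click 1 (3,0) count=1: revealed 1 new [(3,0)] -> total=1
Click 2 (0,5) count=0: revealed 12 new [(0,3) (0,4) (0,5) (1,3) (1,4) (1,5) (2,3) (2,4) (2,5) (3,3) (3,4) (3,5)] -> total=13
Click 3 (0,3) count=1: revealed 0 new [(none)] -> total=13

Answer: 13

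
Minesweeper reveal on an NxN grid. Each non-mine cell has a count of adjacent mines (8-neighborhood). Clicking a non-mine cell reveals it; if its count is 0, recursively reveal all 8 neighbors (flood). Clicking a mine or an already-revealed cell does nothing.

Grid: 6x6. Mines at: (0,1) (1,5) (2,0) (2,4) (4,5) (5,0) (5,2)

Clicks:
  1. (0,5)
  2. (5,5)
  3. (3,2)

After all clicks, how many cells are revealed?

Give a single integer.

Answer: 14

Derivation:
Click 1 (0,5) count=1: revealed 1 new [(0,5)] -> total=1
Click 2 (5,5) count=1: revealed 1 new [(5,5)] -> total=2
Click 3 (3,2) count=0: revealed 12 new [(1,1) (1,2) (1,3) (2,1) (2,2) (2,3) (3,1) (3,2) (3,3) (4,1) (4,2) (4,3)] -> total=14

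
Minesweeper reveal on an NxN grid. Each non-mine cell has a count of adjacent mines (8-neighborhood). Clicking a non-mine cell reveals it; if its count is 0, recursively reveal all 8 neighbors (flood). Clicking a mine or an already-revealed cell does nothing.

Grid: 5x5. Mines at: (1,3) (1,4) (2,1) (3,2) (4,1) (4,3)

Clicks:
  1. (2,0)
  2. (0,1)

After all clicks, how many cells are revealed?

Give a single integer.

Click 1 (2,0) count=1: revealed 1 new [(2,0)] -> total=1
Click 2 (0,1) count=0: revealed 6 new [(0,0) (0,1) (0,2) (1,0) (1,1) (1,2)] -> total=7

Answer: 7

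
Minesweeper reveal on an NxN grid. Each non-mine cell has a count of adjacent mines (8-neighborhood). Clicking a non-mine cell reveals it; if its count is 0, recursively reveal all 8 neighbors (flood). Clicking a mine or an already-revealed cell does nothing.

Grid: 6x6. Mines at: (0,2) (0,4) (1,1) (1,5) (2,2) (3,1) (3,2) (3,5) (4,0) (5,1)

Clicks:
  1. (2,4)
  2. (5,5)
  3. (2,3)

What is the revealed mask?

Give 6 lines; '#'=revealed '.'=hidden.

Answer: ......
......
...##.
......
..####
..####

Derivation:
Click 1 (2,4) count=2: revealed 1 new [(2,4)] -> total=1
Click 2 (5,5) count=0: revealed 8 new [(4,2) (4,3) (4,4) (4,5) (5,2) (5,3) (5,4) (5,5)] -> total=9
Click 3 (2,3) count=2: revealed 1 new [(2,3)] -> total=10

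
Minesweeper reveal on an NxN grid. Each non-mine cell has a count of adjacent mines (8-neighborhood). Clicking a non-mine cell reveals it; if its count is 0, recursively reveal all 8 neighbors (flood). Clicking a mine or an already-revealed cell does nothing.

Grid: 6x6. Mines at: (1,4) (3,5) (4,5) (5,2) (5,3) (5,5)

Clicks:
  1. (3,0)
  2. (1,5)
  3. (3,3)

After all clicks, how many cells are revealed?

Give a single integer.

Click 1 (3,0) count=0: revealed 25 new [(0,0) (0,1) (0,2) (0,3) (1,0) (1,1) (1,2) (1,3) (2,0) (2,1) (2,2) (2,3) (2,4) (3,0) (3,1) (3,2) (3,3) (3,4) (4,0) (4,1) (4,2) (4,3) (4,4) (5,0) (5,1)] -> total=25
Click 2 (1,5) count=1: revealed 1 new [(1,5)] -> total=26
Click 3 (3,3) count=0: revealed 0 new [(none)] -> total=26

Answer: 26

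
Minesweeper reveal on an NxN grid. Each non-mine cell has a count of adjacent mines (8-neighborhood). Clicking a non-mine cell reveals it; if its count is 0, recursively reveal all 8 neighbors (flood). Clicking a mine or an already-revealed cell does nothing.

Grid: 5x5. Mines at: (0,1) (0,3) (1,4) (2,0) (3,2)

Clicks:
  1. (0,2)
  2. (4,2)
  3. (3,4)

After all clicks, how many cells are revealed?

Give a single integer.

Click 1 (0,2) count=2: revealed 1 new [(0,2)] -> total=1
Click 2 (4,2) count=1: revealed 1 new [(4,2)] -> total=2
Click 3 (3,4) count=0: revealed 6 new [(2,3) (2,4) (3,3) (3,4) (4,3) (4,4)] -> total=8

Answer: 8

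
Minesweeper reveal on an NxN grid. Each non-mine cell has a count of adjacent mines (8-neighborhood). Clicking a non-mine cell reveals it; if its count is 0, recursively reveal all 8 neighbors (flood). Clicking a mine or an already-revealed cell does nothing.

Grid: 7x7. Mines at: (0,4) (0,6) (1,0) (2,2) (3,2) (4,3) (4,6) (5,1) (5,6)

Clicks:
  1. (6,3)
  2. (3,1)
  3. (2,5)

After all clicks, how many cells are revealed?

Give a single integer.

Click 1 (6,3) count=0: revealed 8 new [(5,2) (5,3) (5,4) (5,5) (6,2) (6,3) (6,4) (6,5)] -> total=8
Click 2 (3,1) count=2: revealed 1 new [(3,1)] -> total=9
Click 3 (2,5) count=0: revealed 12 new [(1,3) (1,4) (1,5) (1,6) (2,3) (2,4) (2,5) (2,6) (3,3) (3,4) (3,5) (3,6)] -> total=21

Answer: 21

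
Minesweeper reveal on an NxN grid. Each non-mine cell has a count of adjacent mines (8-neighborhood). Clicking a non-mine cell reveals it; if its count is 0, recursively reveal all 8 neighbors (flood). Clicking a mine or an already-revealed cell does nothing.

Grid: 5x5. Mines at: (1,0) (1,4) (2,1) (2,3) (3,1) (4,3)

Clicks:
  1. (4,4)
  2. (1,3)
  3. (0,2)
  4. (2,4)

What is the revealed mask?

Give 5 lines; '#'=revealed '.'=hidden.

Click 1 (4,4) count=1: revealed 1 new [(4,4)] -> total=1
Click 2 (1,3) count=2: revealed 1 new [(1,3)] -> total=2
Click 3 (0,2) count=0: revealed 5 new [(0,1) (0,2) (0,3) (1,1) (1,2)] -> total=7
Click 4 (2,4) count=2: revealed 1 new [(2,4)] -> total=8

Answer: .###.
.###.
....#
.....
....#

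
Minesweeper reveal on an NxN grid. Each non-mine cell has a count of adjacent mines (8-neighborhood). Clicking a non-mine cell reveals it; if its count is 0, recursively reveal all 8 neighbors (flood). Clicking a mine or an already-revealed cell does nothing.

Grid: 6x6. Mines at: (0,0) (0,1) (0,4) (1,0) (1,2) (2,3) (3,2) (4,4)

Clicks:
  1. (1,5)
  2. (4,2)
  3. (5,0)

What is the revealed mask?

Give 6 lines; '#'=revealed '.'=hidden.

Answer: ......
.....#
##....
##....
####..
####..

Derivation:
Click 1 (1,5) count=1: revealed 1 new [(1,5)] -> total=1
Click 2 (4,2) count=1: revealed 1 new [(4,2)] -> total=2
Click 3 (5,0) count=0: revealed 11 new [(2,0) (2,1) (3,0) (3,1) (4,0) (4,1) (4,3) (5,0) (5,1) (5,2) (5,3)] -> total=13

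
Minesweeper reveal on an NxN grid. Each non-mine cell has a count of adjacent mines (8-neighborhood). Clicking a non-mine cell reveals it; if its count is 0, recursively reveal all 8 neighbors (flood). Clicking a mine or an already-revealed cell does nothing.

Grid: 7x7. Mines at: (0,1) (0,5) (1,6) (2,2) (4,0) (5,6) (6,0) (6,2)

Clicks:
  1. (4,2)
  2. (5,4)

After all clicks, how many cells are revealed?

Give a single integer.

Answer: 27

Derivation:
Click 1 (4,2) count=0: revealed 27 new [(1,3) (1,4) (1,5) (2,3) (2,4) (2,5) (2,6) (3,1) (3,2) (3,3) (3,4) (3,5) (3,6) (4,1) (4,2) (4,3) (4,4) (4,5) (4,6) (5,1) (5,2) (5,3) (5,4) (5,5) (6,3) (6,4) (6,5)] -> total=27
Click 2 (5,4) count=0: revealed 0 new [(none)] -> total=27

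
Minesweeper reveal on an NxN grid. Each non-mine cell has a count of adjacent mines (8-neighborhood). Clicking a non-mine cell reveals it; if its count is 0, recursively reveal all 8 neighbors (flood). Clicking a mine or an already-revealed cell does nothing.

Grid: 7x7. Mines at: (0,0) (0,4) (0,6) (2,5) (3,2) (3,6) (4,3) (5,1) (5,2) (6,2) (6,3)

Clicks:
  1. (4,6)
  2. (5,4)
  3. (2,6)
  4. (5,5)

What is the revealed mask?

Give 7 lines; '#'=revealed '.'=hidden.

Answer: .......
.......
......#
.......
....###
....###
....###

Derivation:
Click 1 (4,6) count=1: revealed 1 new [(4,6)] -> total=1
Click 2 (5,4) count=2: revealed 1 new [(5,4)] -> total=2
Click 3 (2,6) count=2: revealed 1 new [(2,6)] -> total=3
Click 4 (5,5) count=0: revealed 7 new [(4,4) (4,5) (5,5) (5,6) (6,4) (6,5) (6,6)] -> total=10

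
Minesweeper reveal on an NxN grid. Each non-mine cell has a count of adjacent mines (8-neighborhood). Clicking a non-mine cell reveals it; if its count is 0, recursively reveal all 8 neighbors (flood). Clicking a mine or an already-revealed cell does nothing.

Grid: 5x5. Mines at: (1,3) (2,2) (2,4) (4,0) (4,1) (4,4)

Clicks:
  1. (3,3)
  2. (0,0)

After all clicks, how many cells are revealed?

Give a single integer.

Click 1 (3,3) count=3: revealed 1 new [(3,3)] -> total=1
Click 2 (0,0) count=0: revealed 10 new [(0,0) (0,1) (0,2) (1,0) (1,1) (1,2) (2,0) (2,1) (3,0) (3,1)] -> total=11

Answer: 11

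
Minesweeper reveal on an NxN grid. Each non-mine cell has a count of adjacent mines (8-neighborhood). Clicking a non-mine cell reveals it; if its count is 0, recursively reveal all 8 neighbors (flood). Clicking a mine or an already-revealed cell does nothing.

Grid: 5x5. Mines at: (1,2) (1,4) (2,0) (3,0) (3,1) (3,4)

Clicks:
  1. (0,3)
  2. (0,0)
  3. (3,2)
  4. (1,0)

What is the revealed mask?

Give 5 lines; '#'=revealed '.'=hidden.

Click 1 (0,3) count=2: revealed 1 new [(0,3)] -> total=1
Click 2 (0,0) count=0: revealed 4 new [(0,0) (0,1) (1,0) (1,1)] -> total=5
Click 3 (3,2) count=1: revealed 1 new [(3,2)] -> total=6
Click 4 (1,0) count=1: revealed 0 new [(none)] -> total=6

Answer: ##.#.
##...
.....
..#..
.....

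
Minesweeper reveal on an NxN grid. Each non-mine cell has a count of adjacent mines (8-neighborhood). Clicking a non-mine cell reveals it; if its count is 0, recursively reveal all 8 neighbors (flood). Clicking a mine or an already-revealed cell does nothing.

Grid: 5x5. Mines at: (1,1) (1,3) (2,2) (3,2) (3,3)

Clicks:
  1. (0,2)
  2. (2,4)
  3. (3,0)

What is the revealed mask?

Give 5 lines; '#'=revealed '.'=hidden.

Click 1 (0,2) count=2: revealed 1 new [(0,2)] -> total=1
Click 2 (2,4) count=2: revealed 1 new [(2,4)] -> total=2
Click 3 (3,0) count=0: revealed 6 new [(2,0) (2,1) (3,0) (3,1) (4,0) (4,1)] -> total=8

Answer: ..#..
.....
##..#
##...
##...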